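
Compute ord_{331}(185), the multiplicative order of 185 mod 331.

Since 185 ∈ (Z/331Z)^×, its order divides φ(331) = 331 − 1 = 330 = 2 · 3 · 5 · 11.
Divisors of 330: 1, 2, 3, 5, 6, 10, 11, 15, 22, 30, 33, 55, 66, 110, 165, 330.
Test each divisor d:
185^1 ≡ 185
185^2 ≡ 132
185^3 ≡ 257
185^5 ≡ 162
185^6 ≡ 180
185^10 ≡ 95
185^11 ≡ 32
185^15 ≡ 164
185^22 ≡ 31
185^30 ≡ 85
185^33 ≡ 330
185^55 ≡ 300
185^66 ≡ 1
So ord_331(185) = 66.

66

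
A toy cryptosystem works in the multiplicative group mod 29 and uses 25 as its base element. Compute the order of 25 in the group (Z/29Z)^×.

Since 25 ∈ (Z/29Z)^×, its order divides φ(29) = 29 − 1 = 28 = 2^2 · 7.
Divisors of 28: 1, 2, 4, 7, 14, 28.
Test each divisor d:
25^1 ≡ 25 (mod 29)
25^2 ≡ 16 (mod 29)
25^4 ≡ 24 (mod 29)
25^7 ≡ 1 (mod 29) ✓
The smallest such exponent is 7, so the order of 25 is 7.

7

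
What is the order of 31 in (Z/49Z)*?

6

ord(31) | φ(49) = φ(7^2) = 7·(7−1) = 42 = 2 · 3 · 7.
Divisors of 42: 1, 2, 3, 6, 7, 14, 21, 42.
Evaluate successive powers at the divisors of 42:
31^1 ≡ 31 (mod 49)
31^2 ≡ 30 (mod 49)
31^3 ≡ 48 (mod 49)
31^6 ≡ 1 (mod 49) ✓
Therefore the multiplicative order of 31 modulo 49 is 6.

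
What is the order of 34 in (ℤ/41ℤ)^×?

The order of 34 must divide φ(41) = 41 − 1 = 40 = 2^3 · 5.
Divisors of 40: 1, 2, 4, 5, 8, 10, 20, 40.
Evaluate successive powers at the divisors of 40:
34^1 ≡ 34 (mod 41)
34^2 ≡ 8 (mod 41)
34^4 ≡ 23 (mod 41)
34^5 ≡ 3 (mod 41)
34^8 ≡ 37 (mod 41)
34^10 ≡ 9 (mod 41)
34^20 ≡ 40 (mod 41)
34^40 ≡ 1 (mod 41) ✓
Therefore the multiplicative order of 34 modulo 41 is 40.

40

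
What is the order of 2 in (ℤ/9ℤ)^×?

6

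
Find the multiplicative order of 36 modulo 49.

7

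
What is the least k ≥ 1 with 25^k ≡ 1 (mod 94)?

By Lagrange's theorem, ord_94(25) divides φ(94) = φ(2)·φ(47) = 1·46 = 46 = 2 · 23.
Divisors of 46: 1, 2, 23, 46.
Test each divisor d:
25^1 ≡ 25
25^2 ≡ 61
25^23 ≡ 1
Therefore the multiplicative order of 25 modulo 94 is 23.

23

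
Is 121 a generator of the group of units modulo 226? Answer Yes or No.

No

φ(226) = φ(2)·φ(113) = 1·112 = 112 = 2^4 · 7.
121 is a primitive root mod 226 iff 121^(φ(226)/q) ≢ 1 for every prime q | φ(226), i.e. q ∈ {2, 7}.
121^56 ≡ 1 (mod 226)  [q = 2: ≡ 1 ✗]
121^16 ≡ 49 (mod 226)  [q = 7: ≢ 1 ✓]
Since 121^56 ≡ 1, the order of 121 divides 56 < 112, so 121 is not a primitive root.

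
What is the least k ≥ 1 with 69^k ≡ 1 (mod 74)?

ord(69) | φ(74) = φ(2)·φ(37) = 1·36 = 36 = 2^2 · 3^2.
Divisors of 36: 1, 2, 3, 4, 6, 9, 12, 18, 36.
Compute 69^d (mod 74) for the divisors d until we hit 1:
69^1 ≡ 69 (mod 74)
69^2 ≡ 25 (mod 74)
69^3 ≡ 23 (mod 74)
69^4 ≡ 33 (mod 74)
69^6 ≡ 11 (mod 74)
69^9 ≡ 31 (mod 74)
69^12 ≡ 47 (mod 74)
69^18 ≡ 73 (mod 74)
69^36 ≡ 1 (mod 74) ✓
Hence ord(69) = 36.

36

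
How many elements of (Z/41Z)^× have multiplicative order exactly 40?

φ(41) = 41 − 1 = 40 = 2^3 · 5.
Since (Z/41Z)^× is cyclic of order 40, the number of elements of order d is φ(d) when d | 40 and 0 otherwise.
40 = 2^3 · 5 divides 40, and φ(40) = 16.

16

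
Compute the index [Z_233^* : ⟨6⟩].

By Lagrange's theorem, ord_233(6) divides φ(233) = 233 − 1 = 232 = 2^3 · 29.
Divisors of 232: 1, 2, 4, 8, 29, 58, 116, 232.
Test each divisor d:
6^1 ≡ 6 (mod 233)
6^2 ≡ 36 (mod 233)
6^4 ≡ 131 (mod 233)
6^8 ≡ 152 (mod 233)
6^29 ≡ 221 (mod 233)
6^58 ≡ 144 (mod 233)
6^116 ≡ 232 (mod 233)
6^232 ≡ 1 (mod 233) ✓
The order of 6 is 232, so the subgroup it generates has 232 elements.
Index = |(Z/233Z)^×| / |⟨6⟩| = 232 / 232 = 1.

1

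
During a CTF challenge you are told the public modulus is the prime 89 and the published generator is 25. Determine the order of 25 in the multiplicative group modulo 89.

ord(25) | φ(89) = 89 − 1 = 88 = 2^3 · 11.
Divisors of 88: 1, 2, 4, 8, 11, 22, 44, 88.
Check 25^d mod 89 for each divisor in increasing order:
25^1 ≡ 25 (mod 89)
25^2 ≡ 2 (mod 89)
25^4 ≡ 4 (mod 89)
25^8 ≡ 16 (mod 89)
25^11 ≡ 88 (mod 89)
25^22 ≡ 1 (mod 89) ✓
Hence ord(25) = 22.

22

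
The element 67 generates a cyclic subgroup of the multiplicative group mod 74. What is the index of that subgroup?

2

Since 67 ∈ (Z/74Z)^×, its order divides φ(74) = φ(2)·φ(37) = 1·36 = 36 = 2^2 · 3^2.
Divisors of 36: 1, 2, 3, 4, 6, 9, 12, 18, 36.
Compute 67^d (mod 74) for the divisors d until we hit 1:
67^1 ≡ 67 (mod 74)
67^2 ≡ 49 (mod 74)
67^3 ≡ 27 (mod 74)
67^4 ≡ 33 (mod 74)
67^6 ≡ 63 (mod 74)
67^9 ≡ 73 (mod 74)
67^12 ≡ 47 (mod 74)
67^18 ≡ 1 (mod 74) ✓
So ord_74(67) = 18, hence |⟨67⟩| = 18.
[(Z/74Z)^× : ⟨67⟩] = 36/18 = 2.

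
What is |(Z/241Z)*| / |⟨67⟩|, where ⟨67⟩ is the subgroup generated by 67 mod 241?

2

By Lagrange's theorem, ord_241(67) divides φ(241) = 241 − 1 = 240 = 2^4 · 3 · 5.
Divisors of 240: 1, 2, 3, 4, 5, 6, 8, 10, 12, 15, 16, 20, 24, 30, 40, 48, 60, 80, 120, 240.
Compute 67^d (mod 241) for the divisors d until we hit 1:
67^1 ≡ 67 (mod 241)
67^2 ≡ 151 (mod 241)
67^3 ≡ 236 (mod 241)
67^4 ≡ 147 (mod 241)
67^5 ≡ 209 (mod 241)
67^6 ≡ 25 (mod 241)
67^8 ≡ 160 (mod 241)
67^10 ≡ 60 (mod 241)
67^12 ≡ 143 (mod 241)
67^15 ≡ 8 (mod 241)
67^16 ≡ 54 (mod 241)
67^20 ≡ 226 (mod 241)
67^24 ≡ 205 (mod 241)
67^30 ≡ 64 (mod 241)
67^40 ≡ 225 (mod 241)
67^48 ≡ 91 (mod 241)
67^60 ≡ 240 (mod 241)
67^80 ≡ 15 (mod 241)
67^120 ≡ 1 (mod 241) ✓
The order of 67 is 120, so the subgroup it generates has 120 elements.
The index is φ(241) / ord(67) = 240 / 120 = 2.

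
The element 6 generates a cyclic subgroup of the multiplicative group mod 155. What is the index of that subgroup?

20

Since 6 ∈ (Z/155Z)^×, its order divides φ(155) = φ(5·31) = (5−1)·(31−1) = 4·30 = 120 = 2^3 · 3 · 5.
Divisors of 120: 1, 2, 3, 4, 5, 6, 8, 10, 12, 15, 20, 24, 30, 40, 60, 120.
Evaluate successive powers at the divisors of 120:
6^1 ≡ 6
6^2 ≡ 36
6^3 ≡ 61
6^4 ≡ 56
6^5 ≡ 26
6^6 ≡ 1
Thus |⟨6⟩| = ord(6) = 6.
Index = |(Z/155Z)^×| / |⟨6⟩| = 120 / 6 = 20.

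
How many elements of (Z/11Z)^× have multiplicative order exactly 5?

φ(11) = 11 − 1 = 10 = 2 · 5.
(Z/11Z)^× is cyclic (|G| = 10); a cyclic group of order m has exactly φ(d) elements of each order d | m, and none otherwise.
5 | 10, and φ(5) = 5 − 1 = 4.

4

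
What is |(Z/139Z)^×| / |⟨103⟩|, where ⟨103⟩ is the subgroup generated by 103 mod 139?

Since 103 ∈ (Z/139Z)^×, its order divides φ(139) = 139 − 1 = 138 = 2 · 3 · 23.
Divisors of 138: 1, 2, 3, 6, 23, 46, 69, 138.
Compute 103^d (mod 139) for the divisors d until we hit 1:
103^1 ≡ 103 (mod 139)
103^2 ≡ 45 (mod 139)
103^3 ≡ 48 (mod 139)
103^6 ≡ 80 (mod 139)
103^23 ≡ 138 (mod 139)
103^46 ≡ 1 (mod 139) ✓
So ord_139(103) = 46, hence |⟨103⟩| = 46.
The index is φ(139) / ord(103) = 138 / 46 = 3.

3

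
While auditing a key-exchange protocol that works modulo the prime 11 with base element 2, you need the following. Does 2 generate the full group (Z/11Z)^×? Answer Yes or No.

φ(11) = 11 − 1 = 10 = 2 · 5.
An element g generates (Z/11Z)^× iff g^(10/q) ≢ 1 (mod 11) for each prime q ∈ {2, 5}.
2^5 ≡ 10 (mod 11)  [q = 2: ≢ 1 ✓]
2^2 ≡ 4 (mod 11)  [q = 5: ≢ 1 ✓]
All checks pass, so 2 has order 10 and is a primitive root modulo 11.

Yes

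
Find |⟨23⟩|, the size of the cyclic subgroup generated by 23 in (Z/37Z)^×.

12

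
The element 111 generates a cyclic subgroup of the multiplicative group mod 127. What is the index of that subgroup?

9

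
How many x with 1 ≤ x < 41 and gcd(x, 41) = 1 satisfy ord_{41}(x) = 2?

1

φ(41) = 41 − 1 = 40 = 2^3 · 5.
(Z/41Z)^× is cyclic (|G| = 40); a cyclic group of order m has exactly φ(d) elements of each order d | m, and none otherwise.
2 | 40, and φ(2) = 2 − 1 = 1.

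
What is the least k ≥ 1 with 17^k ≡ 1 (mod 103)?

51

The order of 17 must divide φ(103) = 103 − 1 = 102 = 2 · 3 · 17.
Divisors of 102: 1, 2, 3, 6, 17, 34, 51, 102.
Evaluate successive powers at the divisors of 102:
17^1 ≡ 17
17^2 ≡ 83
17^3 ≡ 72
17^6 ≡ 34
17^17 ≡ 46
17^34 ≡ 56
17^51 ≡ 1
Therefore the multiplicative order of 17 modulo 103 is 51.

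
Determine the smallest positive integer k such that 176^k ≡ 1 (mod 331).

Since 176 ∈ (Z/331Z)^×, its order divides φ(331) = 331 − 1 = 330 = 2 · 3 · 5 · 11.
Divisors of 330: 1, 2, 3, 5, 6, 10, 11, 15, 22, 30, 33, 55, 66, 110, 165, 330.
Check 176^d mod 331 for each divisor in increasing order:
176^1 ≡ 176 (mod 331)
176^2 ≡ 193 (mod 331)
176^3 ≡ 206 (mod 331)
176^5 ≡ 38 (mod 331)
176^6 ≡ 68 (mod 331)
176^10 ≡ 120 (mod 331)
176^11 ≡ 267 (mod 331)
176^15 ≡ 257 (mod 331)
176^22 ≡ 124 (mod 331)
176^30 ≡ 180 (mod 331)
176^33 ≡ 8 (mod 331)
176^55 ≡ 330 (mod 331)
176^66 ≡ 64 (mod 331)
176^110 ≡ 1 (mod 331) ✓
Therefore the multiplicative order of 176 modulo 331 is 110.

110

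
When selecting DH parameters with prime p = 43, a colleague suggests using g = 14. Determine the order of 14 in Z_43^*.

21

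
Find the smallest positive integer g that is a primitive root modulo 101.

2

φ(101) = 101 − 1 = 100 = 2^2 · 5^2.
g is a primitive root iff g^(100/q) ≢ 1 (mod 101) for each prime q ∈ {2, 5}.
g = 2: 2^50 ≡ 100; 2^20 ≡ 95 — none is 1, so 2 is a primitive root.
So 2 is the smallest generator of (Z/101Z)^×.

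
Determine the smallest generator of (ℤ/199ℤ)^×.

3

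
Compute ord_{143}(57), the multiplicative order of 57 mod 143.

20

Since 57 ∈ (Z/143Z)^×, its order divides φ(143) = φ(11·13) = (11−1)·(13−1) = 10·12 = 120 = 2^3 · 3 · 5.
Divisors of 120: 1, 2, 3, 4, 5, 6, 8, 10, 12, 15, 20, 24, 30, 40, 60, 120.
Evaluate successive powers at the divisors of 120:
57^1 ≡ 57 (mod 143)
57^2 ≡ 103 (mod 143)
57^3 ≡ 8 (mod 143)
57^4 ≡ 27 (mod 143)
57^5 ≡ 109 (mod 143)
57^6 ≡ 64 (mod 143)
57^8 ≡ 14 (mod 143)
57^10 ≡ 12 (mod 143)
57^12 ≡ 92 (mod 143)
57^15 ≡ 21 (mod 143)
57^20 ≡ 1 (mod 143) ✓
So ord_143(57) = 20.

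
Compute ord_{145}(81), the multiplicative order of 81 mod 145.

The order of 81 must divide φ(145) = φ(5·29) = (5−1)·(29−1) = 4·28 = 112 = 2^4 · 7.
Divisors of 112: 1, 2, 4, 7, 8, 14, 16, 28, 56, 112.
Test each divisor d:
81^1 ≡ 81 (mod 145)
81^2 ≡ 36 (mod 145)
81^4 ≡ 136 (mod 145)
81^7 ≡ 1 (mod 145) ✓
Hence ord(81) = 7.

7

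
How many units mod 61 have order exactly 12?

4

φ(61) = 61 − 1 = 60 = 2^2 · 3 · 5.
(Z/61Z)^× is cyclic (|G| = 60); a cyclic group of order m has exactly φ(d) elements of each order d | m, and none otherwise.
12 = 2^2 · 3 divides 60, and φ(12) = 4.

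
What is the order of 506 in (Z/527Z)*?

60

Since 506 ∈ (Z/527Z)^×, its order divides φ(527) = φ(17·31) = (17−1)·(31−1) = 16·30 = 480 = 2^5 · 3 · 5.
Divisors of 480: 1, 2, 3, 4, 5, 6, 8, 10, 12, 15, 16, 20, 24, 30, 32, 40, 48, 60, 80, 96, 120, 160, 240, 480.
Evaluate successive powers at the divisors of 480:
506^1 ≡ 506
506^2 ≡ 441
506^3 ≡ 225
506^4 ≡ 18
506^5 ≡ 149
506^6 ≡ 33
506^8 ≡ 324
506^10 ≡ 67
506^12 ≡ 35
506^15 ≡ 497
506^16 ≡ 103
506^20 ≡ 273
506^24 ≡ 171
506^30 ≡ 373
506^32 ≡ 69
506^40 ≡ 222
506^48 ≡ 256
506^60 ≡ 1
Therefore the multiplicative order of 506 modulo 527 is 60.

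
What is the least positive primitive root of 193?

φ(193) = 193 − 1 = 192 = 2^6 · 3.
g is a primitive root iff g^(192/q) ≢ 1 (mod 193) for each prime q ∈ {2, 3}.
g = 2: 2^96 ≡ 1 — hits 1, so not a primitive root.
g = 3: 3^96 ≡ 1 — hits 1, so not a primitive root.
g = 4: 4^96 ≡ 1 — hits 1, so not a primitive root.
g = 5: 5^96 ≡ 192; 5^64 ≡ 84 — none is 1, so 5 is a primitive root.
The smallest primitive root modulo 193 is 5.

5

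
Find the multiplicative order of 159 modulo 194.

6

By Lagrange's theorem, ord_194(159) divides φ(194) = φ(2)·φ(97) = 1·96 = 96 = 2^5 · 3.
Divisors of 96: 1, 2, 3, 4, 6, 8, 12, 16, 24, 32, 48, 96.
Test each divisor d:
159^1 ≡ 159
159^2 ≡ 61
159^3 ≡ 193
159^4 ≡ 35
159^6 ≡ 1
So ord_194(159) = 6.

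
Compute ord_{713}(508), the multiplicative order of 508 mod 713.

The order of 508 must divide φ(713) = φ(23·31) = (23−1)·(31−1) = 22·30 = 660 = 2^2 · 3 · 5 · 11.
Divisors of 660: 1, 2, 3, 4, 5, 6, 10, 11, 12, 15, 20, 22, 30, 33, 44, 55, 60, 66, 110, 132, 165, 220, 330, 660.
Check 508^d mod 713 for each divisor in increasing order:
508^1 ≡ 508 (mod 713)
508^2 ≡ 671 (mod 713)
508^3 ≡ 54 (mod 713)
508^4 ≡ 338 (mod 713)
508^5 ≡ 584 (mod 713)
508^6 ≡ 64 (mod 713)
508^10 ≡ 242 (mod 713)
508^11 ≡ 300 (mod 713)
508^12 ≡ 531 (mod 713)
508^15 ≡ 154 (mod 713)
508^20 ≡ 98 (mod 713)
508^22 ≡ 162 (mod 713)
508^30 ≡ 187 (mod 713)
508^33 ≡ 116 (mod 713)
508^44 ≡ 576 (mod 713)
508^55 ≡ 254 (mod 713)
508^60 ≡ 32 (mod 713)
508^66 ≡ 622 (mod 713)
508^110 ≡ 346 (mod 713)
508^132 ≡ 438 (mod 713)
508^165 ≡ 185 (mod 713)
508^220 ≡ 645 (mod 713)
508^330 ≡ 1 (mod 713) ✓
Hence ord(508) = 330.

330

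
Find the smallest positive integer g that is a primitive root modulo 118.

11

φ(118) = φ(2)·φ(59) = 1·58 = 58 = 2 · 29.
g is a primitive root iff g^(58/q) ≢ 1 (mod 118) for each prime q ∈ {2, 29}.
g = 2: gcd(2, 118) = 2 > 1, not a unit — skip.
g = 3: 3^29 ≡ 1 — hits 1, so not a primitive root.
g = 4: gcd(4, 118) = 2 > 1, not a unit — skip.
g = 5: 5^29 ≡ 1 — hits 1, so not a primitive root.
g = 6: gcd(6, 118) = 2 > 1, not a unit — skip.
g = 7: 7^29 ≡ 1 — hits 1, so not a primitive root.
g = 8: gcd(8, 118) = 2 > 1, not a unit — skip.
g = 9: 9^29 ≡ 1 — hits 1, so not a primitive root.
g = 10: gcd(10, 118) = 2 > 1, not a unit — skip.
g = 11: 11^29 ≡ 117; 11^2 ≡ 3 — none is 1, so 11 is a primitive root.
Hence the least primitive root of 118 is 11.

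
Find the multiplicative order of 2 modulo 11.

10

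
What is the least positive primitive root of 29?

2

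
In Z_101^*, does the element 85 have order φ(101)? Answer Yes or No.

No

φ(101) = 101 − 1 = 100 = 2^2 · 5^2.
It suffices to check that the order of 85 is not a proper divisor of 100: compute 85^(100/q) for q ∈ {2, 5}.
85^50 ≡ 1 (mod 101)  [q = 2: ≡ 1 ✗]
85^20 ≡ 84 (mod 101)  [q = 5: ≢ 1 ✓]
The check at q = 2 fails, so 85 generates a proper subgroup.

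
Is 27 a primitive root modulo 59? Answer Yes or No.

No

φ(59) = 59 − 1 = 58 = 2 · 29.
An element g generates (Z/59Z)^× iff g^(58/q) ≢ 1 (mod 59) for each prime q ∈ {2, 29}.
27^29 ≡ 1 (mod 59)  [q = 2: ≡ 1 ✗]
27^2 ≡ 21 (mod 59)  [q = 29: ≢ 1 ✓]
The check at q = 2 fails, so 27 generates a proper subgroup.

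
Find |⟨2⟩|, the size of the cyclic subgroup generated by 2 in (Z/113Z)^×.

Since 2 ∈ (Z/113Z)^×, its order divides φ(113) = 113 − 1 = 112 = 2^4 · 7.
Divisors of 112: 1, 2, 4, 7, 8, 14, 16, 28, 56, 112.
Check 2^d mod 113 for each divisor in increasing order:
2^1 ≡ 2
2^2 ≡ 4
2^4 ≡ 16
2^7 ≡ 15
2^8 ≡ 30
2^14 ≡ 112
2^16 ≡ 109
2^28 ≡ 1
The smallest such exponent is 28, so the order of 2 is 28.

28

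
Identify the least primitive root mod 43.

φ(43) = 43 − 1 = 42 = 2 · 3 · 7.
g is a primitive root iff g^(42/q) ≢ 1 (mod 43) for each prime q ∈ {2, 3, 7}.
g = 2: 2^21 ≡ 42; 2^14 ≡ 1 — hits 1, so not a primitive root.
g = 3: 3^21 ≡ 42; 3^14 ≡ 36; 3^6 ≡ 41 — none is 1, so 3 is a primitive root.
So 3 is the smallest generator of (Z/43Z)^×.

3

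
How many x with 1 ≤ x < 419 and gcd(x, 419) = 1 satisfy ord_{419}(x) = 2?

1

φ(419) = 419 − 1 = 418 = 2 · 11 · 19.
Since (Z/419Z)^× is cyclic of order 418, the number of elements of order d is φ(d) when d | 418 and 0 otherwise.
2 | 418, and φ(2) = 2 − 1 = 1.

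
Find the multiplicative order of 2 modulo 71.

The order of 2 must divide φ(71) = 71 − 1 = 70 = 2 · 5 · 7.
Divisors of 70: 1, 2, 5, 7, 10, 14, 35, 70.
Check 2^d mod 71 for each divisor in increasing order:
2^1 ≡ 2 (mod 71)
2^2 ≡ 4 (mod 71)
2^5 ≡ 32 (mod 71)
2^7 ≡ 57 (mod 71)
2^10 ≡ 30 (mod 71)
2^14 ≡ 54 (mod 71)
2^35 ≡ 1 (mod 71) ✓
Therefore the multiplicative order of 2 modulo 71 is 35.

35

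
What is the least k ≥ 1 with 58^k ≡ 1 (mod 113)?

112

Since 58 ∈ (Z/113Z)^×, its order divides φ(113) = 113 − 1 = 112 = 2^4 · 7.
Divisors of 112: 1, 2, 4, 7, 8, 14, 16, 28, 56, 112.
Compute 58^d (mod 113) for the divisors d until we hit 1:
58^1 ≡ 58
58^2 ≡ 87
58^4 ≡ 111
58^7 ≡ 78
58^8 ≡ 4
58^14 ≡ 95
58^16 ≡ 16
58^28 ≡ 98
58^56 ≡ 112
58^112 ≡ 1
Hence ord(58) = 112.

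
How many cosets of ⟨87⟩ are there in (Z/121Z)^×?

5

The order of 87 must divide φ(121) = φ(11^2) = 11·(11−1) = 110 = 2 · 5 · 11.
Divisors of 110: 1, 2, 5, 10, 11, 22, 55, 110.
Evaluate successive powers at the divisors of 110:
87^1 ≡ 87 (mod 121)
87^2 ≡ 67 (mod 121)
87^5 ≡ 76 (mod 121)
87^10 ≡ 89 (mod 121)
87^11 ≡ 120 (mod 121)
87^22 ≡ 1 (mod 121) ✓
The order of 87 is 22, so the subgroup it generates has 22 elements.
The index is φ(121) / ord(87) = 110 / 22 = 5.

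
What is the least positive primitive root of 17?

3

φ(17) = 17 − 1 = 16 = 2^4.
g is a primitive root iff g^(16/q) ≢ 1 (mod 17) for each prime q ∈ {2}.
g = 2: 2^8 ≡ 1 — hits 1, so not a primitive root.
g = 3: 3^8 ≡ 16 — none is 1, so 3 is a primitive root.
So 3 is the smallest generator of (Z/17Z)^×.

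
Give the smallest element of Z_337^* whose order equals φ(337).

10

φ(337) = 337 − 1 = 336 = 2^4 · 3 · 7.
Test candidates g = 2, 3, … against the prime factors q ∈ {2, 3, 7} of φ(337): g is a generator iff g^(336/q) ≢ 1 for every such q.
g = 2: 2^168 ≡ 1 — hits 1, so not a primitive root.
g = 3: 3^168 ≡ 1 — hits 1, so not a primitive root.
g = 4: 4^168 ≡ 1 — hits 1, so not a primitive root.
g = 5: 5^168 ≡ 336; 5^112 ≡ 1 — hits 1, so not a primitive root.
g = 6: 6^168 ≡ 1 — hits 1, so not a primitive root.
g = 7: 7^168 ≡ 1 — hits 1, so not a primitive root.
g = 8: 8^168 ≡ 1 — hits 1, so not a primitive root.
g = 9: 9^168 ≡ 1 — hits 1, so not a primitive root.
g = 10: 10^168 ≡ 336; 10^112 ≡ 128; 10^48 ≡ 175 — none is 1, so 10 is a primitive root.
Hence the least primitive root of 337 is 10.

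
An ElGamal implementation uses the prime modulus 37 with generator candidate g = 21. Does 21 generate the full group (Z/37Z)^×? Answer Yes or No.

No

φ(37) = 37 − 1 = 36 = 2^2 · 3^2.
It suffices to check that the order of 21 is not a proper divisor of 36: compute 21^(36/q) for q ∈ {2, 3}.
21^18 ≡ 1 (mod 37)  [q = 2: ≡ 1 ✗]
21^12 ≡ 26 (mod 37)  [q = 3: ≢ 1 ✓]
21^18 ≡ 1 shows ord(21) | 18, strictly less than φ(37); not a primitive root.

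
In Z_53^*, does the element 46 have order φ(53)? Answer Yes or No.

φ(53) = 53 − 1 = 52 = 2^2 · 13.
Test 46^(52/q) mod 53 for each prime factor q of 52:
46^26 ≡ 1 (mod 53)  [q = 2: ≡ 1 ✗]
46^4 ≡ 16 (mod 53)  [q = 13: ≢ 1 ✓]
46^26 ≡ 1 shows ord(46) | 26, strictly less than φ(53); not a primitive root.

No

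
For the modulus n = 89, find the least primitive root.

φ(89) = 89 − 1 = 88 = 2^3 · 11.
Test candidates g = 2, 3, … against the prime factors q ∈ {2, 11} of φ(89): g is a generator iff g^(88/q) ≢ 1 for every such q.
g = 2: 2^44 ≡ 1 — hits 1, so not a primitive root.
g = 3: 3^44 ≡ 88; 3^8 ≡ 64 — none is 1, so 3 is a primitive root.
So 3 is the smallest generator of (Z/89Z)^×.

3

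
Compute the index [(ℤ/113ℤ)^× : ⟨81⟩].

The order of 81 must divide φ(113) = 113 − 1 = 112 = 2^4 · 7.
Divisors of 112: 1, 2, 4, 7, 8, 14, 16, 28, 56, 112.
Evaluate successive powers at the divisors of 112:
81^1 ≡ 81 (mod 113)
81^2 ≡ 7 (mod 113)
81^4 ≡ 49 (mod 113)
81^7 ≡ 98 (mod 113)
81^8 ≡ 28 (mod 113)
81^14 ≡ 112 (mod 113)
81^16 ≡ 106 (mod 113)
81^28 ≡ 1 (mod 113) ✓
So ord_113(81) = 28, hence |⟨81⟩| = 28.
[(Z/113Z)^× : ⟨81⟩] = 112/28 = 4.

4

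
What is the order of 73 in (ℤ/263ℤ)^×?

262

ord(73) | φ(263) = 263 − 1 = 262 = 2 · 131.
Divisors of 262: 1, 2, 131, 262.
Compute 73^d (mod 263) for the divisors d until we hit 1:
73^1 ≡ 73 (mod 263)
73^2 ≡ 69 (mod 263)
73^131 ≡ 262 (mod 263)
73^262 ≡ 1 (mod 263) ✓
Therefore the multiplicative order of 73 modulo 263 is 262.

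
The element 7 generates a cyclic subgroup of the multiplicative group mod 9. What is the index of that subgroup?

2

The order of 7 must divide φ(9) = φ(3^2) = 3·(3−1) = 6 = 2 · 3.
Divisors of 6: 1, 2, 3, 6.
Check 7^d mod 9 for each divisor in increasing order:
7^1 ≡ 7 (mod 9)
7^2 ≡ 4 (mod 9)
7^3 ≡ 1 (mod 9) ✓
So ord_9(7) = 3, hence |⟨7⟩| = 3.
The index is φ(9) / ord(7) = 6 / 3 = 2.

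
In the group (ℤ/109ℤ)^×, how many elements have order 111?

0

φ(109) = 109 − 1 = 108 = 2^2 · 3^3.
Since (Z/109Z)^× is cyclic of order 108, the number of elements of order d is φ(d) when d | 108 and 0 otherwise.
Since 111 ∤ 108, the count is 0.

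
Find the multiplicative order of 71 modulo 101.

25

Since 71 ∈ (Z/101Z)^×, its order divides φ(101) = 101 − 1 = 100 = 2^2 · 5^2.
Divisors of 100: 1, 2, 4, 5, 10, 20, 25, 50, 100.
Check 71^d mod 101 for each divisor in increasing order:
71^1 ≡ 71 (mod 101)
71^2 ≡ 92 (mod 101)
71^4 ≡ 81 (mod 101)
71^5 ≡ 95 (mod 101)
71^10 ≡ 36 (mod 101)
71^20 ≡ 84 (mod 101)
71^25 ≡ 1 (mod 101) ✓
The smallest such exponent is 25, so the order of 71 is 25.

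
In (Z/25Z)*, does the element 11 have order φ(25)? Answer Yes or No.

φ(25) = φ(5^2) = 5·(5−1) = 20 = 2^2 · 5.
Test 11^(20/q) mod 25 for each prime factor q of 20:
11^10 ≡ 1 (mod 25)  [q = 2: ≡ 1 ✗]
11^4 ≡ 16 (mod 25)  [q = 5: ≢ 1 ✓]
Since 11^10 ≡ 1, the order of 11 divides 10 < 20, so 11 is not a primitive root.

No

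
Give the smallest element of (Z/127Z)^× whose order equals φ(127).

3

φ(127) = 127 − 1 = 126 = 2 · 3^2 · 7.
Test candidates g = 2, 3, … against the prime factors q ∈ {2, 3, 7} of φ(127): g is a generator iff g^(126/q) ≢ 1 for every such q.
g = 2: 2^63 ≡ 1 — hits 1, so not a primitive root.
g = 3: 3^63 ≡ 126; 3^42 ≡ 107; 3^18 ≡ 4 — none is 1, so 3 is a primitive root.
Hence the least primitive root of 127 is 3.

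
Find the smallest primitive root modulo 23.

5

φ(23) = 23 − 1 = 22 = 2 · 11.
Test candidates g = 2, 3, … against the prime factors q ∈ {2, 11} of φ(23): g is a generator iff g^(22/q) ≢ 1 for every such q.
g = 2: 2^11 ≡ 1 — hits 1, so not a primitive root.
g = 3: 3^11 ≡ 1 — hits 1, so not a primitive root.
g = 4: 4^11 ≡ 1 — hits 1, so not a primitive root.
g = 5: 5^11 ≡ 22; 5^2 ≡ 2 — none is 1, so 5 is a primitive root.
Hence the least primitive root of 23 is 5.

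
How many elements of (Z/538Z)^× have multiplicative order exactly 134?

φ(538) = φ(2)·φ(269) = 1·268 = 268 = 2^2 · 67.
Since (Z/538Z)^× is cyclic of order 268, the number of elements of order d is φ(d) when d | 268 and 0 otherwise.
134 = 2 · 67 divides 268, and φ(134) = 66.

66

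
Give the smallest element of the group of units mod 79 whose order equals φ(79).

φ(79) = 79 − 1 = 78 = 2 · 3 · 13.
Test candidates g = 2, 3, … against the prime factors q ∈ {2, 3, 13} of φ(79): g is a generator iff g^(78/q) ≢ 1 for every such q.
g = 2: 2^39 ≡ 1 — hits 1, so not a primitive root.
g = 3: 3^39 ≡ 78; 3^26 ≡ 23; 3^6 ≡ 18 — none is 1, so 3 is a primitive root.
Hence the least primitive root of 79 is 3.

3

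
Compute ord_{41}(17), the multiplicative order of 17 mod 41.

40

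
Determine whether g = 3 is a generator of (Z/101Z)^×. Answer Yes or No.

Yes

φ(101) = 101 − 1 = 100 = 2^2 · 5^2.
3 is a primitive root mod 101 iff 3^(φ(101)/q) ≢ 1 for every prime q | φ(101), i.e. q ∈ {2, 5}.
3^50 ≡ 100 (mod 101)  [q = 2: ≢ 1 ✓]
3^20 ≡ 84 (mod 101)  [q = 5: ≢ 1 ✓]
All checks pass, so 3 has order 100 and is a primitive root modulo 101.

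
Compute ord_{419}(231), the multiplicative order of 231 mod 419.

418

ord(231) | φ(419) = 419 − 1 = 418 = 2 · 11 · 19.
Divisors of 418: 1, 2, 11, 19, 22, 38, 209, 418.
Compute 231^d (mod 419) for the divisors d until we hit 1:
231^1 ≡ 231 (mod 419)
231^2 ≡ 148 (mod 419)
231^11 ≡ 220 (mod 419)
231^19 ≡ 85 (mod 419)
231^22 ≡ 215 (mod 419)
231^38 ≡ 102 (mod 419)
231^209 ≡ 418 (mod 419)
231^418 ≡ 1 (mod 419) ✓
Hence ord(231) = 418.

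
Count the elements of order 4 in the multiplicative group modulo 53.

φ(53) = 53 − 1 = 52 = 2^2 · 13.
(Z/53Z)^× is cyclic (|G| = 52); a cyclic group of order m has exactly φ(d) elements of each order d | m, and none otherwise.
4 = 2^2 divides 52, and φ(4) = 2.

2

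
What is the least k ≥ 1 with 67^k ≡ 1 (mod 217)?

3

By Lagrange's theorem, ord_217(67) divides φ(217) = φ(7·31) = (7−1)·(31−1) = 6·30 = 180 = 2^2 · 3^2 · 5.
Divisors of 180: 1, 2, 3, 4, 5, 6, 9, 10, 12, 15, 18, 20, 30, 36, 45, 60, 90, 180.
Compute 67^d (mod 217) for the divisors d until we hit 1:
67^1 ≡ 67 (mod 217)
67^2 ≡ 149 (mod 217)
67^3 ≡ 1 (mod 217) ✓
So ord_217(67) = 3.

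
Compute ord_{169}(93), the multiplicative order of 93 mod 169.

156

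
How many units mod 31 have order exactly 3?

φ(31) = 31 − 1 = 30 = 2 · 3 · 5.
Since (Z/31Z)^× is cyclic of order 30, the number of elements of order d is φ(d) when d | 30 and 0 otherwise.
3 | 30, and φ(3) = 3 − 1 = 2.

2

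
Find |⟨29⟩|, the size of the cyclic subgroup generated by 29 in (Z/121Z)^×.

The order of 29 must divide φ(121) = φ(11^2) = 11·(11−1) = 110 = 2 · 5 · 11.
Divisors of 110: 1, 2, 5, 10, 11, 22, 55, 110.
Check 29^d mod 121 for each divisor in increasing order:
29^1 ≡ 29
29^2 ≡ 115
29^5 ≡ 76
29^10 ≡ 89
29^11 ≡ 40
29^22 ≡ 27
29^55 ≡ 120
29^110 ≡ 1
The smallest such exponent is 110, so the order of 29 is 110.

110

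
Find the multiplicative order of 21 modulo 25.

By Lagrange's theorem, ord_25(21) divides φ(25) = φ(5^2) = 5·(5−1) = 20 = 2^2 · 5.
Divisors of 20: 1, 2, 4, 5, 10, 20.
Test each divisor d:
21^1 ≡ 21 (mod 25)
21^2 ≡ 16 (mod 25)
21^4 ≡ 6 (mod 25)
21^5 ≡ 1 (mod 25) ✓
The smallest such exponent is 5, so the order of 21 is 5.

5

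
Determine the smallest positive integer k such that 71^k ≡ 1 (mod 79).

Since 71 ∈ (Z/79Z)^×, its order divides φ(79) = 79 − 1 = 78 = 2 · 3 · 13.
Divisors of 78: 1, 2, 3, 6, 13, 26, 39, 78.
Evaluate successive powers at the divisors of 78:
71^1 ≡ 71
71^2 ≡ 64
71^3 ≡ 41
71^6 ≡ 22
71^13 ≡ 78
71^26 ≡ 1
Therefore the multiplicative order of 71 modulo 79 is 26.

26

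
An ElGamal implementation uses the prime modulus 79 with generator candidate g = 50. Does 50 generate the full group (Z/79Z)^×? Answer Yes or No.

No

φ(79) = 79 − 1 = 78 = 2 · 3 · 13.
Test 50^(78/q) mod 79 for each prime factor q of 78:
50^39 ≡ 1 (mod 79)  [q = 2: ≡ 1 ✗]
50^26 ≡ 55 (mod 79)  [q = 3: ≢ 1 ✓]
50^6 ≡ 10 (mod 79)  [q = 13: ≢ 1 ✓]
Since 50^39 ≡ 1, the order of 50 divides 39 < 78, so 50 is not a primitive root.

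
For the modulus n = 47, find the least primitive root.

5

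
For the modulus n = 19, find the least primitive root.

2

φ(19) = 19 − 1 = 18 = 2 · 3^2.
Test candidates g = 2, 3, … against the prime factors q ∈ {2, 3} of φ(19): g is a generator iff g^(18/q) ≢ 1 for every such q.
g = 2: 2^9 ≡ 18; 2^6 ≡ 7 — none is 1, so 2 is a primitive root.
The smallest primitive root modulo 19 is 2.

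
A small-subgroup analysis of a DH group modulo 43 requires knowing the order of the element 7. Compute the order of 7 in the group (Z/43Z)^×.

Since 7 ∈ (Z/43Z)^×, its order divides φ(43) = 43 − 1 = 42 = 2 · 3 · 7.
Divisors of 42: 1, 2, 3, 6, 7, 14, 21, 42.
Compute 7^d (mod 43) for the divisors d until we hit 1:
7^1 ≡ 7 (mod 43)
7^2 ≡ 6 (mod 43)
7^3 ≡ 42 (mod 43)
7^6 ≡ 1 (mod 43) ✓
The smallest such exponent is 6, so the order of 7 is 6.

6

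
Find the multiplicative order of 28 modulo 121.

110

ord(28) | φ(121) = φ(11^2) = 11·(11−1) = 110 = 2 · 5 · 11.
Divisors of 110: 1, 2, 5, 10, 11, 22, 55, 110.
Check 28^d mod 121 for each divisor in increasing order:
28^1 ≡ 28
28^2 ≡ 58
28^5 ≡ 54
28^10 ≡ 12
28^11 ≡ 94
28^22 ≡ 3
28^55 ≡ 120
28^110 ≡ 1
So ord_121(28) = 110.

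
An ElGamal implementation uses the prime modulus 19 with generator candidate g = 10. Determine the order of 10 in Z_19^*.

18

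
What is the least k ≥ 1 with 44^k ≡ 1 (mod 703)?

The order of 44 must divide φ(703) = φ(19·37) = (19−1)·(37−1) = 18·36 = 648 = 2^3 · 3^4.
Divisors of 648: 1, 2, 3, 4, 6, 8, 9, 12, 18, 24, 27, 36, 54, 72, 81, 108, 162, 216, 324, 648.
Check 44^d mod 703 for each divisor in increasing order:
44^1 ≡ 44 (mod 703)
44^2 ≡ 530 (mod 703)
44^3 ≡ 121 (mod 703)
44^4 ≡ 403 (mod 703)
44^6 ≡ 581 (mod 703)
44^8 ≡ 16 (mod 703)
44^9 ≡ 1 (mod 703) ✓
So ord_703(44) = 9.

9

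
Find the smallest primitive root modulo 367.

6

φ(367) = 367 − 1 = 366 = 2 · 3 · 61.
Test candidates g = 2, 3, … against the prime factors q ∈ {2, 3, 61} of φ(367): g is a generator iff g^(366/q) ≢ 1 for every such q.
g = 2: 2^183 ≡ 1 — hits 1, so not a primitive root.
g = 3: 3^183 ≡ 366; 3^122 ≡ 1 — hits 1, so not a primitive root.
g = 4: 4^183 ≡ 1 — hits 1, so not a primitive root.
g = 5: 5^183 ≡ 366; 5^122 ≡ 1 — hits 1, so not a primitive root.
g = 6: 6^183 ≡ 366; 6^122 ≡ 283; 6^6 ≡ 47 — none is 1, so 6 is a primitive root.
The smallest primitive root modulo 367 is 6.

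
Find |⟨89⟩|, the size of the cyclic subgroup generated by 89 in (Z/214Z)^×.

53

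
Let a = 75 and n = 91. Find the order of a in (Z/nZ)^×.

Since 75 ∈ (Z/91Z)^×, its order divides φ(91) = φ(7·13) = (7−1)·(13−1) = 6·12 = 72 = 2^3 · 3^2.
Divisors of 72: 1, 2, 3, 4, 6, 8, 9, 12, 18, 24, 36, 72.
Evaluate successive powers at the divisors of 72:
75^1 ≡ 75
75^2 ≡ 74
75^3 ≡ 90
75^4 ≡ 16
75^6 ≡ 1
Therefore the multiplicative order of 75 modulo 91 is 6.

6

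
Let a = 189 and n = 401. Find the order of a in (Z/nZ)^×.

The order of 189 must divide φ(401) = 401 − 1 = 400 = 2^4 · 5^2.
Divisors of 400: 1, 2, 4, 5, 8, 10, 16, 20, 25, 40, 50, 80, 100, 200, 400.
Compute 189^d (mod 401) for the divisors d until we hit 1:
189^1 ≡ 189 (mod 401)
189^2 ≡ 32 (mod 401)
189^4 ≡ 222 (mod 401)
189^5 ≡ 254 (mod 401)
189^8 ≡ 362 (mod 401)
189^10 ≡ 356 (mod 401)
189^16 ≡ 318 (mod 401)
189^20 ≡ 20 (mod 401)
189^25 ≡ 268 (mod 401)
189^40 ≡ 400 (mod 401)
189^50 ≡ 45 (mod 401)
189^80 ≡ 1 (mod 401) ✓
Therefore the multiplicative order of 189 modulo 401 is 80.

80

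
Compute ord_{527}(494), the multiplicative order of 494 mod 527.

10

By Lagrange's theorem, ord_527(494) divides φ(527) = φ(17·31) = (17−1)·(31−1) = 16·30 = 480 = 2^5 · 3 · 5.
Divisors of 480: 1, 2, 3, 4, 5, 6, 8, 10, 12, 15, 16, 20, 24, 30, 32, 40, 48, 60, 80, 96, 120, 160, 240, 480.
Check 494^d mod 527 for each divisor in increasing order:
494^1 ≡ 494 (mod 527)
494^2 ≡ 35 (mod 527)
494^3 ≡ 426 (mod 527)
494^4 ≡ 171 (mod 527)
494^5 ≡ 154 (mod 527)
494^6 ≡ 188 (mod 527)
494^8 ≡ 256 (mod 527)
494^10 ≡ 1 (mod 527) ✓
So ord_527(494) = 10.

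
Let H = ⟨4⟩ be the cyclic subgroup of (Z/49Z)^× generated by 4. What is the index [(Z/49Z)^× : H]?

2

By Lagrange's theorem, ord_49(4) divides φ(49) = φ(7^2) = 7·(7−1) = 42 = 2 · 3 · 7.
Divisors of 42: 1, 2, 3, 6, 7, 14, 21, 42.
Check 4^d mod 49 for each divisor in increasing order:
4^1 ≡ 4 (mod 49)
4^2 ≡ 16 (mod 49)
4^3 ≡ 15 (mod 49)
4^6 ≡ 29 (mod 49)
4^7 ≡ 18 (mod 49)
4^14 ≡ 30 (mod 49)
4^21 ≡ 1 (mod 49) ✓
Thus |⟨4⟩| = ord(4) = 21.
The index is φ(49) / ord(4) = 42 / 21 = 2.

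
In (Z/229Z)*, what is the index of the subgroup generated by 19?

Since 19 ∈ (Z/229Z)^×, its order divides φ(229) = 229 − 1 = 228 = 2^2 · 3 · 19.
Divisors of 228: 1, 2, 3, 4, 6, 12, 19, 38, 57, 76, 114, 228.
Compute 19^d (mod 229) for the divisors d until we hit 1:
19^1 ≡ 19
19^2 ≡ 132
19^3 ≡ 218
19^4 ≡ 20
19^6 ≡ 121
19^12 ≡ 214
19^19 ≡ 94
19^38 ≡ 134
19^57 ≡ 1
So ord_229(19) = 57, hence |⟨19⟩| = 57.
[(Z/229Z)^× : ⟨19⟩] = 228/57 = 4.

4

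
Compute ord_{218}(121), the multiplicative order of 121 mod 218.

Since 121 ∈ (Z/218Z)^×, its order divides φ(218) = φ(2)·φ(109) = 1·108 = 108 = 2^2 · 3^3.
Divisors of 108: 1, 2, 3, 4, 6, 9, 12, 18, 27, 36, 54, 108.
Check 121^d mod 218 for each divisor in increasing order:
121^1 ≡ 121
121^2 ≡ 35
121^3 ≡ 93
121^4 ≡ 135
121^6 ≡ 147
121^9 ≡ 155
121^12 ≡ 27
121^18 ≡ 45
121^27 ≡ 217
121^36 ≡ 63
121^54 ≡ 1
Therefore the multiplicative order of 121 modulo 218 is 54.

54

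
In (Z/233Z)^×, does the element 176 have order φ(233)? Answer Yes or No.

Yes

φ(233) = 233 − 1 = 232 = 2^3 · 29.
An element g generates (Z/233Z)^× iff g^(232/q) ≢ 1 (mod 233) for each prime q ∈ {2, 29}.
176^116 ≡ 232 (mod 233)  [q = 2: ≢ 1 ✓]
176^8 ≡ 135 (mod 233)  [q = 29: ≢ 1 ✓]
All checks pass, so 176 has order 232 and is a primitive root modulo 233.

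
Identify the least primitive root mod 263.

φ(263) = 263 − 1 = 262 = 2 · 131.
g is a primitive root iff g^(262/q) ≢ 1 (mod 263) for each prime q ∈ {2, 131}.
g = 2: 2^131 ≡ 1 — hits 1, so not a primitive root.
g = 3: 3^131 ≡ 1 — hits 1, so not a primitive root.
g = 4: 4^131 ≡ 1 — hits 1, so not a primitive root.
g = 5: 5^131 ≡ 262; 5^2 ≡ 25 — none is 1, so 5 is a primitive root.
Hence the least primitive root of 263 is 5.

5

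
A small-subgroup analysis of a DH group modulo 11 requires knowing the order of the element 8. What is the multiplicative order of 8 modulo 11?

10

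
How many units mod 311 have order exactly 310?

120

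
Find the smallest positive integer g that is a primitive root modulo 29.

φ(29) = 29 − 1 = 28 = 2^2 · 7.
g is a primitive root iff g^(28/q) ≢ 1 (mod 29) for each prime q ∈ {2, 7}.
g = 2: 2^14 ≡ 28; 2^4 ≡ 16 — none is 1, so 2 is a primitive root.
So 2 is the smallest generator of (Z/29Z)^×.

2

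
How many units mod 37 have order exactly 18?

6

φ(37) = 37 − 1 = 36 = 2^2 · 3^2.
(Z/37Z)^× is cyclic (|G| = 36); a cyclic group of order m has exactly φ(d) elements of each order d | m, and none otherwise.
18 = 2 · 3^2 divides 36, and φ(18) = 6.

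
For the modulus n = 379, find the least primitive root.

φ(379) = 379 − 1 = 378 = 2 · 3^3 · 7.
Test candidates g = 2, 3, … against the prime factors q ∈ {2, 3, 7} of φ(379): g is a generator iff g^(378/q) ≢ 1 for every such q.
g = 2: 2^189 ≡ 378; 2^126 ≡ 327; 2^54 ≡ 125 — none is 1, so 2 is a primitive root.
So 2 is the smallest generator of (Z/379Z)^×.

2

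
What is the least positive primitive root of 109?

6

φ(109) = 109 − 1 = 108 = 2^2 · 3^3.
Test candidates g = 2, 3, … against the prime factors q ∈ {2, 3} of φ(109): g is a generator iff g^(108/q) ≢ 1 for every such q.
g = 2: 2^54 ≡ 108; 2^36 ≡ 1 — hits 1, so not a primitive root.
g = 3: 3^54 ≡ 1 — hits 1, so not a primitive root.
g = 4: 4^54 ≡ 1 — hits 1, so not a primitive root.
g = 5: 5^54 ≡ 1 — hits 1, so not a primitive root.
g = 6: 6^54 ≡ 108; 6^36 ≡ 63 — none is 1, so 6 is a primitive root.
So 6 is the smallest generator of (Z/109Z)^×.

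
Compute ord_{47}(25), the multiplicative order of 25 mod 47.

23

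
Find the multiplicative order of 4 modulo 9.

The order of 4 must divide φ(9) = φ(3^2) = 3·(3−1) = 6 = 2 · 3.
Divisors of 6: 1, 2, 3, 6.
Test each divisor d:
4^1 ≡ 4
4^2 ≡ 7
4^3 ≡ 1
Therefore the multiplicative order of 4 modulo 9 is 3.

3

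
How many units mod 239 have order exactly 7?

φ(239) = 239 − 1 = 238 = 2 · 7 · 17.
Since (Z/239Z)^× is cyclic of order 238, the number of elements of order d is φ(d) when d | 238 and 0 otherwise.
7 | 238, and φ(7) = 7 − 1 = 6.

6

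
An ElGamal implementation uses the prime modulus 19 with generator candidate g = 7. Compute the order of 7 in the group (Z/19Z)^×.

3

By Lagrange's theorem, ord_19(7) divides φ(19) = 19 − 1 = 18 = 2 · 3^2.
Divisors of 18: 1, 2, 3, 6, 9, 18.
Compute 7^d (mod 19) for the divisors d until we hit 1:
7^1 ≡ 7 (mod 19)
7^2 ≡ 11 (mod 19)
7^3 ≡ 1 (mod 19) ✓
So ord_19(7) = 3.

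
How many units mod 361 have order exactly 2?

1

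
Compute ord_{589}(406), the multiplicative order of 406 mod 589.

ord(406) | φ(589) = φ(19·31) = (19−1)·(31−1) = 18·30 = 540 = 2^2 · 3^3 · 5.
Divisors of 540: 1, 2, 3, 4, 5, 6, 9, 10, 12, 15, 18, 20, 27, 30, 36, 45, 54, 60, 90, 108, 135, 180, 270, 540.
Test each divisor d:
406^1 ≡ 406
406^2 ≡ 505
406^3 ≡ 58
406^4 ≡ 577
406^5 ≡ 429
406^6 ≡ 419
406^9 ≡ 153
406^10 ≡ 273
406^12 ≡ 39
406^15 ≡ 495
406^18 ≡ 438
406^20 ≡ 315
406^27 ≡ 457
406^30 ≡ 1
So ord_589(406) = 30.

30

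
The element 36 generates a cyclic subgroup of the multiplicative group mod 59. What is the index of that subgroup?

2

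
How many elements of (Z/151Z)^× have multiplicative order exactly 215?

φ(151) = 151 − 1 = 150 = 2 · 3 · 5^2.
In a cyclic group of order 150, there are φ(d) elements of order d for each divisor d of 150, and zero for non-divisors.
Here 150 is not a multiple of 215, so there are no elements of order 215.

0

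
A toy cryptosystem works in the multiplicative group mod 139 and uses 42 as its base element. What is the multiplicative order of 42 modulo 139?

The order of 42 must divide φ(139) = 139 − 1 = 138 = 2 · 3 · 23.
Divisors of 138: 1, 2, 3, 6, 23, 46, 69, 138.
Evaluate successive powers at the divisors of 138:
42^1 ≡ 42 (mod 139)
42^2 ≡ 96 (mod 139)
42^3 ≡ 1 (mod 139) ✓
The smallest such exponent is 3, so the order of 42 is 3.

3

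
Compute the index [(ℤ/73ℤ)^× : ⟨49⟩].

6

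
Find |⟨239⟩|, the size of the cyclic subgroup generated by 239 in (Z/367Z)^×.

366

By Lagrange's theorem, ord_367(239) divides φ(367) = 367 − 1 = 366 = 2 · 3 · 61.
Divisors of 366: 1, 2, 3, 6, 61, 122, 183, 366.
Test each divisor d:
239^1 ≡ 239 (mod 367)
239^2 ≡ 236 (mod 367)
239^3 ≡ 253 (mod 367)
239^6 ≡ 151 (mod 367)
239^61 ≡ 284 (mod 367)
239^122 ≡ 283 (mod 367)
239^183 ≡ 366 (mod 367)
239^366 ≡ 1 (mod 367) ✓
Therefore the multiplicative order of 239 modulo 367 is 366.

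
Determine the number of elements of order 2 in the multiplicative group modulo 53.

φ(53) = 53 − 1 = 52 = 2^2 · 13.
In a cyclic group of order 52, there are φ(d) elements of order d for each divisor d of 52, and zero for non-divisors.
2 | 52, and φ(2) = 2 − 1 = 1.

1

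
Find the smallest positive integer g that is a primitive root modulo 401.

φ(401) = 401 − 1 = 400 = 2^4 · 5^2.
g is a primitive root iff g^(400/q) ≢ 1 (mod 401) for each prime q ∈ {2, 5}.
g = 2: 2^200 ≡ 1 — hits 1, so not a primitive root.
g = 3: 3^200 ≡ 400; 3^80 ≡ 72 — none is 1, so 3 is a primitive root.
So 3 is the smallest generator of (Z/401Z)^×.

3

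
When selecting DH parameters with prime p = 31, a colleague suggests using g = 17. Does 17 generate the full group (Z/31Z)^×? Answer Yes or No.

φ(31) = 31 − 1 = 30 = 2 · 3 · 5.
It suffices to check that the order of 17 is not a proper divisor of 30: compute 17^(30/q) for q ∈ {2, 3, 5}.
17^15 ≡ 30 (mod 31)  [q = 2: ≢ 1 ✓]
17^10 ≡ 25 (mod 31)  [q = 3: ≢ 1 ✓]
17^6 ≡ 8 (mod 31)  [q = 5: ≢ 1 ✓]
Every test exponent gives a nontrivial residue, hence 17 generates the full group.

Yes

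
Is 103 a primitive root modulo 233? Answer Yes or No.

φ(233) = 233 − 1 = 232 = 2^3 · 29.
103 is a primitive root mod 233 iff 103^(φ(233)/q) ≢ 1 for every prime q | φ(233), i.e. q ∈ {2, 29}.
103^116 ≡ 232 (mod 233)  [q = 2: ≢ 1 ✓]
103^8 ≡ 4 (mod 233)  [q = 29: ≢ 1 ✓]
All checks pass, so 103 has order 232 and is a primitive root modulo 233.

Yes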